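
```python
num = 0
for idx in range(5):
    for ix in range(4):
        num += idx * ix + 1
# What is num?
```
Trace:
  num=0
  num=1, idx=0, ix=0
  num=2, idx=0, ix=1
  num=3, idx=0, ix=2
  num=4, idx=0, ix=3
  num=5, idx=1, ix=0
  num=7, idx=1, ix=1
  num=10, idx=1, ix=2
  num=14, idx=1, ix=3
  num=15, idx=2, ix=0
  num=18, idx=2, ix=1
  num=23, idx=2, ix=2
  num=30, idx=2, ix=3
  num=31, idx=3, ix=0
  num=35, idx=3, ix=1
  num=42, idx=3, ix=2
  num=52, idx=3, ix=3
  num=53, idx=4, ix=0
  num=58, idx=4, ix=1
  num=67, idx=4, ix=2
  num=80, idx=4, ix=3

Final answer: 80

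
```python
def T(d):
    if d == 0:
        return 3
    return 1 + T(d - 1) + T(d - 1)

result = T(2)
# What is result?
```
Call trace (a repeated sub-call is expanded the first time; later identical calls just restate its return value):
T(d=2)
  T(d=1)
    T(d=0)
    -> return 3
    T(d=0)
    -> return 3
  -> return 7
  T(d=1) -> return 7  (same call as traced above)
-> return 15

Final answer: 15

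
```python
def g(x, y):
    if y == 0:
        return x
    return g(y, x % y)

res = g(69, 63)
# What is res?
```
Call trace:
g(x=69, y=63)
  g(x=63, y=6)
    g(x=6, y=3)
      g(x=3, y=0)
      -> return 3
    -> return 3
  -> return 3
-> return 3

Final answer: 3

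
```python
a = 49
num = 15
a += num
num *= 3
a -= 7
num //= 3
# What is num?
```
Trace:
  a=49
  a=49, num=15
  a=64, num=15
  a=64, num=45
  a=57, num=45
  a=57, num=15

Final answer: 15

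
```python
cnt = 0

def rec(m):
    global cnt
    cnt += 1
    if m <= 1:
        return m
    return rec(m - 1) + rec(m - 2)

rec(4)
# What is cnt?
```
Call trace (a repeated sub-call is expanded the first time; later identical calls just restate its return value):
rec(m=4)
  rec(m=3)
    rec(m=2)
      rec(m=1)
      -> return 1
      rec(m=0)
      -> return 0
    -> return 1
    rec(m=1)
    -> return 1
  -> return 2
  rec(m=2) -> return 1  (same call as traced above)
-> return 3

cnt is incremented once per call, so count the calls in each subtree. Let C(m) = number of calls made by rec(m).
C(0) = C(1) = 1 (base case, no recursion); C(m) = 1 + C(m - 1) + C(m - 2) otherwise.
C(2) = 1 + C(1) + C(0) = 1 + 1 + 1 = 3
C(3) = 1 + C(2) + C(1) = 1 + 3 + 1 = 5
C(4) = 1 + C(3) + C(2) = 1 + 5 + 3 = 9
cnt = C(4) = 9

Final answer: 9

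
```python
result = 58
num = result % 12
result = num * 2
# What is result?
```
Trace:
  result=58
  result=58, num=10
  result=20, num=10

Final answer: 20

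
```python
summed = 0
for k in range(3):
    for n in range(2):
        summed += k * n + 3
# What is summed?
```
Trace:
  summed=0
  summed=3, k=0, n=0
  summed=6, k=0, n=1
  summed=9, k=1, n=0
  summed=13, k=1, n=1
  summed=16, k=2, n=0
  summed=21, k=2, n=1

Final answer: 21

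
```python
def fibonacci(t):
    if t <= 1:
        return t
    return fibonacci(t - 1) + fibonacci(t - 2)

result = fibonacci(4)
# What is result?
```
Call trace (a repeated sub-call is expanded the first time; later identical calls just restate its return value):
fibonacci(t=4)
  fibonacci(t=3)
    fibonacci(t=2)
      fibonacci(t=1)
      -> return 1
      fibonacci(t=0)
      -> return 0
    -> return 1
    fibonacci(t=1)
    -> return 1
  -> return 2
  fibonacci(t=2) -> return 1  (same call as traced above)
-> return 3

Final answer: 3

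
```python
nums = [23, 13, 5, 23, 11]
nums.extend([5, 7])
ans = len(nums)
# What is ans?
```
Trace:
  nums=[23, 13, 5, 23, 11]
  nums=[23, 13, 5, 23, 11, 5, 7]
  nums=[23, 13, 5, 23, 11, 5, 7], ans=7

Final answer: 7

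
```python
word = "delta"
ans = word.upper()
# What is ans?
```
Trace:
  word='delta'
  word='delta', ans='DELTA'

Final answer: 'DELTA'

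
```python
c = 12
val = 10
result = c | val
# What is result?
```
Trace:
  c=12
  c=12, val=10
  c=12, val=10, result=14

Final answer: 14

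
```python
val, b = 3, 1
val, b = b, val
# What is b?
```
Trace:
  val=3, b=1
  val=1, b=3

Final answer: 3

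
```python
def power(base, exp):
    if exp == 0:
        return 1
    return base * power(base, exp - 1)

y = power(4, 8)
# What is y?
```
Call trace:
power(base=4, exp=8)
  power(base=4, exp=7)
    power(base=4, exp=6)
      power(base=4, exp=5)
        power(base=4, exp=4)
          power(base=4, exp=3)
            power(base=4, exp=2)
              power(base=4, exp=1)
                power(base=4, exp=0)
                -> return 1
              -> return 4
            -> return 16
          -> return 64
        -> return 256
      -> return 1024
    -> return 4096
  -> return 16384
-> return 65536

Final answer: 65536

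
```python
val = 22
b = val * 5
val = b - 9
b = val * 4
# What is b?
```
Trace:
  val=22
  val=22, b=110
  val=101, b=110
  val=101, b=404

Final answer: 404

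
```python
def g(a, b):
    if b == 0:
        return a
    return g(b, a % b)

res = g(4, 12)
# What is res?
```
Call trace:
g(a=4, b=12)
  g(a=12, b=4)
    g(a=4, b=0)
    -> return 4
  -> return 4
-> return 4

Final answer: 4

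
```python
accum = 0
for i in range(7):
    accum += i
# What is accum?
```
Trace:
  accum=0
  accum=0, i=0
  accum=1, i=1
  accum=3, i=2
  accum=6, i=3
  accum=10, i=4
  accum=15, i=5
  accum=21, i=6

Final answer: 21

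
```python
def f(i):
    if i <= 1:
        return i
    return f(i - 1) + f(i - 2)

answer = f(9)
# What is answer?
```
Call trace (a repeated sub-call is expanded the first time; later identical calls just restate its return value):
f(i=9)
  f(i=8)
    f(i=7)
      f(i=6)
        f(i=5)
          f(i=4)
            f(i=3)
              f(i=2)
                f(i=1)
                -> return 1
                f(i=0)
                -> return 0
              -> return 1
              f(i=1)
              -> return 1
            -> return 2
            f(i=2) -> return 1  (same call as traced above)
          -> return 3
          f(i=3) -> return 2  (same call as traced above)
        -> return 5
        f(i=4) -> return 3  (same call as traced above)
      -> return 8
      f(i=5) -> return 5  (same call as traced above)
    -> return 13
    f(i=6) -> return 8  (same call as traced above)
  -> return 21
  f(i=7) -> return 13  (same call as traced above)
-> return 34

Final answer: 34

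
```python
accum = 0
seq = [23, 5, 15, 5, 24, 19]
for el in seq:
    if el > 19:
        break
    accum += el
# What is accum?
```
Trace:
  accum=0
  accum=0, el=23

Final answer: 0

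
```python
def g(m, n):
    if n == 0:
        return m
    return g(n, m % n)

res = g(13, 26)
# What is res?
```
Call trace:
g(m=13, n=26)
  g(m=26, n=13)
    g(m=13, n=0)
    -> return 13
  -> return 13
-> return 13

Final answer: 13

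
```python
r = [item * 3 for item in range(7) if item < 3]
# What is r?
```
Trace:
  item=0
  item=1
  item=2
  item=3
  item=4
  item=5
  item=6
  r=[0, 3, 6]

Final answer: [0, 3, 6]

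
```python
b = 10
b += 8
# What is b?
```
Trace:
  b=10
  b=18

Final answer: 18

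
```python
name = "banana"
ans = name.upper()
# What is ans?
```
Trace:
  name='banana'
  name='banana', ans='BANANA'

Final answer: 'BANANA'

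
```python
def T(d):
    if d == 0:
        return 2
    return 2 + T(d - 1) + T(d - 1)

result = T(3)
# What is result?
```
Call trace (a repeated sub-call is expanded the first time; later identical calls just restate its return value):
T(d=3)
  T(d=2)
    T(d=1)
      T(d=0)
      -> return 2
      T(d=0)
      -> return 2
    -> return 6
    T(d=1) -> return 6  (same call as traced above)
  -> return 14
  T(d=2) -> return 14  (same call as traced above)
-> return 30

Final answer: 30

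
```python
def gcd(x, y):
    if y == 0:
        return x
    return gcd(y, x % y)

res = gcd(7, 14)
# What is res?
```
Call trace:
gcd(x=7, y=14)
  gcd(x=14, y=7)
    gcd(x=7, y=0)
    -> return 7
  -> return 7
-> return 7

Final answer: 7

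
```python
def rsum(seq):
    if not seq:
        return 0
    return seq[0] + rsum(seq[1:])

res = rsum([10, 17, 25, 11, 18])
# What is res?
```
Call trace:
rsum(seq=[10, 17, 25, 11, 18])
  rsum(seq=[17, 25, 11, 18])
    rsum(seq=[25, 11, 18])
      rsum(seq=[11, 18])
        rsum(seq=[18])
          rsum(seq=[])
          -> return 0
        -> return 18
      -> return 29
    -> return 54
  -> return 71
-> return 81

Final answer: 81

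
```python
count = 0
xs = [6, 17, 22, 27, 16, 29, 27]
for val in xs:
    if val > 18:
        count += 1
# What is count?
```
Trace:
  count=0
  count=0, val=6
  count=0, val=17
  count=1, val=22
  count=2, val=27
  count=2, val=16
  count=3, val=29
  count=4, val=27

Final answer: 4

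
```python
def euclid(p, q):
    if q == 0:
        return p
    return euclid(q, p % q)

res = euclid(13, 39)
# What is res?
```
Call trace:
euclid(p=13, q=39)
  euclid(p=39, q=13)
    euclid(p=13, q=0)
    -> return 13
  -> return 13
-> return 13

Final answer: 13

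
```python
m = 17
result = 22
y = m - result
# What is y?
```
Trace:
  m=17
  m=17, result=22
  m=17, result=22, y=-5

Final answer: -5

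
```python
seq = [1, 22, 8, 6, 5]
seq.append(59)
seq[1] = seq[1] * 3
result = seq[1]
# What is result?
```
Trace:
  seq=[1, 22, 8, 6, 5]
  seq=[1, 22, 8, 6, 5, 59]
  seq=[1, 66, 8, 6, 5, 59]
  seq=[1, 66, 8, 6, 5, 59], result=66

Final answer: 66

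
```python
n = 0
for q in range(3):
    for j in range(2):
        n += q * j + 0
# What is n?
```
Trace:
  n=0
  n=0, q=0, j=0
  n=0, q=0, j=1
  n=0, q=1, j=0
  n=1, q=1, j=1
  n=1, q=2, j=0
  n=3, q=2, j=1

Final answer: 3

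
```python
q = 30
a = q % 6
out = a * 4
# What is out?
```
Trace:
  q=30
  q=30, a=0
  q=30, a=0, out=0

Final answer: 0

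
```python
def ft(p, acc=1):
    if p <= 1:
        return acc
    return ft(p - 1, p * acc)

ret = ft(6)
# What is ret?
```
Call trace:
ft(p=6, acc=1)
  ft(p=5, acc=6)
    ft(p=4, acc=30)
      ft(p=3, acc=120)
        ft(p=2, acc=360)
          ft(p=1, acc=720)
          -> return 720
        -> return 720
      -> return 720
    -> return 720
  -> return 720
-> return 720

Final answer: 720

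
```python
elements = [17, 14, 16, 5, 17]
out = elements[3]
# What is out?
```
Trace:
  elements=[17, 14, 16, 5, 17]
  elements=[17, 14, 16, 5, 17], out=5

Final answer: 5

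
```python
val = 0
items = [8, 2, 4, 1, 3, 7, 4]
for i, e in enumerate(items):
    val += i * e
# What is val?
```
Trace:
  val=0
  val=0, i=0, e=8
  val=2, i=1, e=2
  val=10, i=2, e=4
  val=13, i=3, e=1
  val=25, i=4, e=3
  val=60, i=5, e=7
  val=84, i=6, e=4

Final answer: 84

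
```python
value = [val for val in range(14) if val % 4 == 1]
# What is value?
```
Trace:
  val=0
  val=1
  val=2
  val=3
  val=4
  val=5
  val=6
  val=7
  val=8
  val=9
  val=10
  val=11
  val=12
  val=13
  value=[1, 5, 9, 13]

Final answer: [1, 5, 9, 13]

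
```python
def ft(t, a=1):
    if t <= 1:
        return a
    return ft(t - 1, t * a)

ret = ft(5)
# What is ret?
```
Call trace:
ft(t=5, a=1)
  ft(t=4, a=5)
    ft(t=3, a=20)
      ft(t=2, a=60)
        ft(t=1, a=120)
        -> return 120
      -> return 120
    -> return 120
  -> return 120
-> return 120

Final answer: 120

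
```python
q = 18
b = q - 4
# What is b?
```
Trace:
  q=18
  q=18, b=14

Final answer: 14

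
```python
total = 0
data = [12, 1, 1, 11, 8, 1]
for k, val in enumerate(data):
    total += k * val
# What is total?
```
Trace:
  total=0
  total=0, k=0, val=12
  total=1, k=1, val=1
  total=3, k=2, val=1
  total=36, k=3, val=11
  total=68, k=4, val=8
  total=73, k=5, val=1

Final answer: 73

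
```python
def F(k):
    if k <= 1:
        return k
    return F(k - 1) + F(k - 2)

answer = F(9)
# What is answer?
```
Call trace (a repeated sub-call is expanded the first time; later identical calls just restate its return value):
F(k=9)
  F(k=8)
    F(k=7)
      F(k=6)
        F(k=5)
          F(k=4)
            F(k=3)
              F(k=2)
                F(k=1)
                -> return 1
                F(k=0)
                -> return 0
              -> return 1
              F(k=1)
              -> return 1
            -> return 2
            F(k=2) -> return 1  (same call as traced above)
          -> return 3
          F(k=3) -> return 2  (same call as traced above)
        -> return 5
        F(k=4) -> return 3  (same call as traced above)
      -> return 8
      F(k=5) -> return 5  (same call as traced above)
    -> return 13
    F(k=6) -> return 8  (same call as traced above)
  -> return 21
  F(k=7) -> return 13  (same call as traced above)
-> return 34

Final answer: 34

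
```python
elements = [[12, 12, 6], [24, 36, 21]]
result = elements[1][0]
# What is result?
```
Trace:
  elements=[[12, 12, 6], [24, 36, 21]]
  elements=[[12, 12, 6], [24, 36, 21]], result=24

Final answer: 24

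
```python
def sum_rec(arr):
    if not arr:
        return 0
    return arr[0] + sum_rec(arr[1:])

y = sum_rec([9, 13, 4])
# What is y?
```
Call trace:
sum_rec(arr=[9, 13, 4])
  sum_rec(arr=[13, 4])
    sum_rec(arr=[4])
      sum_rec(arr=[])
      -> return 0
    -> return 4
  -> return 17
-> return 26

Final answer: 26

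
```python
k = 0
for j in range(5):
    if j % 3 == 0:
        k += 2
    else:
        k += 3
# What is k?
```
Trace:
  k=0
  k=2, j=0
  k=5, j=1
  k=8, j=2
  k=10, j=3
  k=13, j=4

Final answer: 13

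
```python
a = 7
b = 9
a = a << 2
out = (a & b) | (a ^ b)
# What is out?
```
Trace:
  a=7
  a=7, b=9
  a=28, b=9
  a=28, b=9, out=29

Final answer: 29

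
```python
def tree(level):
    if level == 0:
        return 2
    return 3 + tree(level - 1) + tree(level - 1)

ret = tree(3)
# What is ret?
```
Call trace (a repeated sub-call is expanded the first time; later identical calls just restate its return value):
tree(level=3)
  tree(level=2)
    tree(level=1)
      tree(level=0)
      -> return 2
      tree(level=0)
      -> return 2
    -> return 7
    tree(level=1) -> return 7  (same call as traced above)
  -> return 17
  tree(level=2) -> return 17  (same call as traced above)
-> return 37

Final answer: 37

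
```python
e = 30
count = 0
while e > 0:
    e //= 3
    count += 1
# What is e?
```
Trace:
  e=30
  e=30, count=0
  e=10, count=1
  e=3, count=2
  e=1, count=3
  e=0, count=4

Final answer: 0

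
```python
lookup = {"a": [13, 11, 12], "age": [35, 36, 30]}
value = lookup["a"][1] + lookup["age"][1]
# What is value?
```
Trace:
  lookup={'a': [13, 11, 12], 'age': [35, 36, 30]}
  lookup={'a': [13, 11, 12], 'age': [35, 36, 30]}, value=47

Final answer: 47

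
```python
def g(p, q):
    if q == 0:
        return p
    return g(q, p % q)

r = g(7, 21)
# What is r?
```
Call trace:
g(p=7, q=21)
  g(p=21, q=7)
    g(p=7, q=0)
    -> return 7
  -> return 7
-> return 7

Final answer: 7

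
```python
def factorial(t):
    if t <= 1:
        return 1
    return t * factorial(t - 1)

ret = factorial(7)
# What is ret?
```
Call trace:
factorial(t=7)
  factorial(t=6)
    factorial(t=5)
      factorial(t=4)
        factorial(t=3)
          factorial(t=2)
            factorial(t=1)
            -> return 1
          -> return 2
        -> return 6
      -> return 24
    -> return 120
  -> return 720
-> return 5040

Final answer: 5040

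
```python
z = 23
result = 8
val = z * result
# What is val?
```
Trace:
  z=23
  z=23, result=8
  z=23, result=8, val=184

Final answer: 184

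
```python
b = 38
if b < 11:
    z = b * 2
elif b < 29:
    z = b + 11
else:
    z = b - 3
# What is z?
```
Trace:
  b=38
  b=38, z=35

Final answer: 35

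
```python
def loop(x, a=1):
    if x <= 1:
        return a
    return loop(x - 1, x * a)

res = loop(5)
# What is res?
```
Call trace:
loop(x=5, a=1)
  loop(x=4, a=5)
    loop(x=3, a=20)
      loop(x=2, a=60)
        loop(x=1, a=120)
        -> return 120
      -> return 120
    -> return 120
  -> return 120
-> return 120

Final answer: 120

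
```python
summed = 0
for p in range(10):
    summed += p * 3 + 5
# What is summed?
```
Trace:
  summed=0
  summed=5, p=0
  summed=13, p=1
  summed=24, p=2
  summed=38, p=3
  summed=55, p=4
  summed=75, p=5
  summed=98, p=6
  summed=124, p=7
  summed=153, p=8
  summed=185, p=9

Final answer: 185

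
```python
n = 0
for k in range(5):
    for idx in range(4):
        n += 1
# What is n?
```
Trace:
  n=0
  n=1, k=0, idx=0
  n=2, k=0, idx=1
  n=3, k=0, idx=2
  n=4, k=0, idx=3
  n=5, k=1, idx=0
  n=6, k=1, idx=1
  n=7, k=1, idx=2
  n=8, k=1, idx=3
  n=9, k=2, idx=0
  n=10, k=2, idx=1
  n=11, k=2, idx=2
  n=12, k=2, idx=3
  n=13, k=3, idx=0
  n=14, k=3, idx=1
  n=15, k=3, idx=2
  n=16, k=3, idx=3
  n=17, k=4, idx=0
  n=18, k=4, idx=1
  n=19, k=4, idx=2
  n=20, k=4, idx=3

Final answer: 20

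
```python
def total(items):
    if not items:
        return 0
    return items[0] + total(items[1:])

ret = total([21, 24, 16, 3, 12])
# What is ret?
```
Call trace:
total(items=[21, 24, 16, 3, 12])
  total(items=[24, 16, 3, 12])
    total(items=[16, 3, 12])
      total(items=[3, 12])
        total(items=[12])
          total(items=[])
          -> return 0
        -> return 12
      -> return 15
    -> return 31
  -> return 55
-> return 76

Final answer: 76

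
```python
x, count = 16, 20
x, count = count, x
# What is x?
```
Trace:
  x=16, count=20
  x=20, count=16

Final answer: 20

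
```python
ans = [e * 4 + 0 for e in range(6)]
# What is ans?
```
Trace:
  e=0
  e=1
  e=2
  e=3
  e=4
  e=5
  ans=[0, 4, 8, 12, 16, 20]

Final answer: [0, 4, 8, 12, 16, 20]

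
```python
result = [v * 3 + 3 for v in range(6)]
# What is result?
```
Trace:
  v=0
  v=1
  v=2
  v=3
  v=4
  v=5
  result=[3, 6, 9, 12, 15, 18]

Final answer: [3, 6, 9, 12, 15, 18]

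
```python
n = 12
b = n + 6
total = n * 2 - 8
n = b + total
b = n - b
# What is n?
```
Trace:
  n=12
  n=12, b=18
  n=12, b=18, total=16
  n=34, b=18, total=16
  n=34, b=16, total=16

Final answer: 34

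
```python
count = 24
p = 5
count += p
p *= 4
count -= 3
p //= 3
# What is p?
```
Trace:
  count=24
  count=24, p=5
  count=29, p=5
  count=29, p=20
  count=26, p=20
  count=26, p=6

Final answer: 6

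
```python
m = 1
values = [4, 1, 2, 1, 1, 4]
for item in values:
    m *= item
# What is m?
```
Trace:
  m=1
  m=4, item=4
  m=4, item=1
  m=8, item=2
  m=8, item=1
  m=8, item=1
  m=32, item=4

Final answer: 32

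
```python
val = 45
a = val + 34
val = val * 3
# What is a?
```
Trace:
  val=45
  val=45, a=79
  val=135, a=79

Final answer: 79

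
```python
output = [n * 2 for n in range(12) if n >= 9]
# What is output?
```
Trace:
  n=0
  n=1
  n=2
  n=3
  n=4
  n=5
  n=6
  n=7
  n=8
  n=9
  n=10
  n=11
  output=[18, 20, 22]

Final answer: [18, 20, 22]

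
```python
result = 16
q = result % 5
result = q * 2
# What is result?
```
Trace:
  result=16
  result=16, q=1
  result=2, q=1

Final answer: 2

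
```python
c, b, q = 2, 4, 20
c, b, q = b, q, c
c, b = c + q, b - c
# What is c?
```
Trace:
  c=2, b=4, q=20
  c=4, b=20, q=2
  c=6, b=16, q=2

Final answer: 6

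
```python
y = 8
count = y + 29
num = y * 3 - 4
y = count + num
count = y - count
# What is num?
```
Trace:
  y=8
  y=8, count=37
  y=8, count=37, num=20
  y=57, count=37, num=20
  y=57, count=20, num=20

Final answer: 20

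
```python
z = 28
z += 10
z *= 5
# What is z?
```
Trace:
  z=28
  z=38
  z=190

Final answer: 190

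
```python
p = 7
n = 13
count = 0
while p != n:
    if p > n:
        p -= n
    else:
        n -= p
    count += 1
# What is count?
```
Trace:
  p=7
  p=7, n=13
  p=7, n=13, count=0
  p=7, n=6, count=1
  p=1, n=6, count=2
  p=1, n=5, count=3
  p=1, n=4, count=4
  p=1, n=3, count=5
  p=1, n=2, count=6
  p=1, n=1, count=7

Final answer: 7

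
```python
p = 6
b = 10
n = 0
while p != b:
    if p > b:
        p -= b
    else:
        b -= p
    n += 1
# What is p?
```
Trace:
  p=6
  p=6, b=10
  p=6, b=10, n=0
  p=6, b=4, n=1
  p=2, b=4, n=2
  p=2, b=2, n=3

Final answer: 2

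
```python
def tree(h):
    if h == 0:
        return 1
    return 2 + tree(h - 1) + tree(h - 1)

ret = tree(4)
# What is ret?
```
Call trace (a repeated sub-call is expanded the first time; later identical calls just restate its return value):
tree(h=4)
  tree(h=3)
    tree(h=2)
      tree(h=1)
        tree(h=0)
        -> return 1
        tree(h=0)
        -> return 1
      -> return 4
      tree(h=1) -> return 4  (same call as traced above)
    -> return 10
    tree(h=2) -> return 10  (same call as traced above)
  -> return 22
  tree(h=3) -> return 22  (same call as traced above)
-> return 46

Final answer: 46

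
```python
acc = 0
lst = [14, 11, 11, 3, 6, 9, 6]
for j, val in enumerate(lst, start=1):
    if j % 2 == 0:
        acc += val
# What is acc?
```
Trace:
  acc=0
  acc=0, j=1, val=14
  acc=11, j=2, val=11
  acc=11, j=3, val=11
  acc=14, j=4, val=3
  acc=14, j=5, val=6
  acc=23, j=6, val=9
  acc=23, j=7, val=6

Final answer: 23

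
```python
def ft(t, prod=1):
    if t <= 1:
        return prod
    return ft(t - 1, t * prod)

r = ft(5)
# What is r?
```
Call trace:
ft(t=5, prod=1)
  ft(t=4, prod=5)
    ft(t=3, prod=20)
      ft(t=2, prod=60)
        ft(t=1, prod=120)
        -> return 120
      -> return 120
    -> return 120
  -> return 120
-> return 120

Final answer: 120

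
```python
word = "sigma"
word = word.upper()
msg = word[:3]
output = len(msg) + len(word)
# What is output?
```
Trace:
  word='sigma'
  word='SIGMA'
  word='SIGMA', msg='SIG'
  word='SIGMA', msg='SIG', output=8

Final answer: 8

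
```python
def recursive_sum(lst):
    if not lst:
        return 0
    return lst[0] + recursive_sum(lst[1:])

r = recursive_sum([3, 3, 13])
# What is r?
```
Call trace:
recursive_sum(lst=[3, 3, 13])
  recursive_sum(lst=[3, 13])
    recursive_sum(lst=[13])
      recursive_sum(lst=[])
      -> return 0
    -> return 13
  -> return 16
-> return 19

Final answer: 19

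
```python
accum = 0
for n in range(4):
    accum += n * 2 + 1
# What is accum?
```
Trace:
  accum=0
  accum=1, n=0
  accum=4, n=1
  accum=9, n=2
  accum=16, n=3

Final answer: 16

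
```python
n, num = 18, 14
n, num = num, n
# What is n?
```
Trace:
  n=18, num=14
  n=14, num=18

Final answer: 14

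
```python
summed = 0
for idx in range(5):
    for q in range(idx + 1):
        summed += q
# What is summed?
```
Trace:
  summed=0
  summed=0, idx=0, q=0
  summed=0, idx=1, q=0
  summed=1, idx=1, q=1
  summed=1, idx=2, q=0
  summed=2, idx=2, q=1
  summed=4, idx=2, q=2
  summed=4, idx=3, q=0
  summed=5, idx=3, q=1
  summed=7, idx=3, q=2
  summed=10, idx=3, q=3
  summed=10, idx=4, q=0
  summed=11, idx=4, q=1
  summed=13, idx=4, q=2
  summed=16, idx=4, q=3
  summed=20, idx=4, q=4

Final answer: 20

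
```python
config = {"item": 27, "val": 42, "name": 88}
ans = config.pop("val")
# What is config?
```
Trace:
  config={'item': 27, 'val': 42, 'name': 88}
  config={'item': 27, 'name': 88}, ans=42

Final answer: {'item': 27, 'name': 88}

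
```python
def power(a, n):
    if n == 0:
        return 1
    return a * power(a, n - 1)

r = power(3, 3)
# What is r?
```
Call trace:
power(a=3, n=3)
  power(a=3, n=2)
    power(a=3, n=1)
      power(a=3, n=0)
      -> return 1
    -> return 3
  -> return 9
-> return 27

Final answer: 27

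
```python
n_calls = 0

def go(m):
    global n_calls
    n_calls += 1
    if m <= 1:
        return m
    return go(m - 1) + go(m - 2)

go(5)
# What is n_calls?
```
Call trace (a repeated sub-call is expanded the first time; later identical calls just restate its return value):
go(m=5)
  go(m=4)
    go(m=3)
      go(m=2)
        go(m=1)
        -> return 1
        go(m=0)
        -> return 0
      -> return 1
      go(m=1)
      -> return 1
    -> return 2
    go(m=2) -> return 1  (same call as traced above)
  -> return 3
  go(m=3) -> return 2  (same call as traced above)
-> return 5

n_calls is incremented once per call, so count the calls in each subtree. Let C(m) = number of calls made by go(m).
C(0) = C(1) = 1 (base case, no recursion); C(m) = 1 + C(m - 1) + C(m - 2) otherwise.
C(2) = 1 + C(1) + C(0) = 1 + 1 + 1 = 3
C(3) = 1 + C(2) + C(1) = 1 + 3 + 1 = 5
C(4) = 1 + C(3) + C(2) = 1 + 5 + 3 = 9
C(5) = 1 + C(4) + C(3) = 1 + 9 + 5 = 15
n_calls = C(5) = 15

Final answer: 15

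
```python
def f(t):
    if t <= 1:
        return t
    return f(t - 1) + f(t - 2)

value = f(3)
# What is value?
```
Call trace:
f(t=3)
  f(t=2)
    f(t=1)
    -> return 1
    f(t=0)
    -> return 0
  -> return 1
  f(t=1)
  -> return 1
-> return 2

Final answer: 2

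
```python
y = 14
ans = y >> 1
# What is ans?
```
Trace:
  y=14
  y=14, ans=7

Final answer: 7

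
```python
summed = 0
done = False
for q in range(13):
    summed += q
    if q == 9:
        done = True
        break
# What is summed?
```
Trace:
  summed=0
  summed=0, done=False
  summed=0, done=False, q=0
  summed=1, done=False, q=1
  summed=3, done=False, q=2
  summed=6, done=False, q=3
  summed=10, done=False, q=4
  summed=15, done=False, q=5
  summed=21, done=False, q=6
  summed=28, done=False, q=7
  summed=36, done=False, q=8
  summed=45, done=True, q=9

Final answer: 45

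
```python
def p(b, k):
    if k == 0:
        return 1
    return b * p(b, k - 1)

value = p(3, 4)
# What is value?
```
Call trace:
p(b=3, k=4)
  p(b=3, k=3)
    p(b=3, k=2)
      p(b=3, k=1)
        p(b=3, k=0)
        -> return 1
      -> return 3
    -> return 9
  -> return 27
-> return 81

Final answer: 81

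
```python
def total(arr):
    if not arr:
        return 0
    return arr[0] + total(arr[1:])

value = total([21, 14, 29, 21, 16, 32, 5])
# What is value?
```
Call trace:
total(arr=[21, 14, 29, 21, 16, 32, 5])
  total(arr=[14, 29, 21, 16, 32, 5])
    total(arr=[29, 21, 16, 32, 5])
      total(arr=[21, 16, 32, 5])
        total(arr=[16, 32, 5])
          total(arr=[32, 5])
            total(arr=[5])
              total(arr=[])
              -> return 0
            -> return 5
          -> return 37
        -> return 53
      -> return 74
    -> return 103
  -> return 117
-> return 138

Final answer: 138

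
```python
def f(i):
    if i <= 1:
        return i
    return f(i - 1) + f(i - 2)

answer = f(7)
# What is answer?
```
Call trace (a repeated sub-call is expanded the first time; later identical calls just restate its return value):
f(i=7)
  f(i=6)
    f(i=5)
      f(i=4)
        f(i=3)
          f(i=2)
            f(i=1)
            -> return 1
            f(i=0)
            -> return 0
          -> return 1
          f(i=1)
          -> return 1
        -> return 2
        f(i=2) -> return 1  (same call as traced above)
      -> return 3
      f(i=3) -> return 2  (same call as traced above)
    -> return 5
    f(i=4) -> return 3  (same call as traced above)
  -> return 8
  f(i=5) -> return 5  (same call as traced above)
-> return 13

Final answer: 13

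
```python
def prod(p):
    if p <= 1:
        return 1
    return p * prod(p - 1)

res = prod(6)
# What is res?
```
Call trace:
prod(p=6)
  prod(p=5)
    prod(p=4)
      prod(p=3)
        prod(p=2)
          prod(p=1)
          -> return 1
        -> return 2
      -> return 6
    -> return 24
  -> return 120
-> return 720

Final answer: 720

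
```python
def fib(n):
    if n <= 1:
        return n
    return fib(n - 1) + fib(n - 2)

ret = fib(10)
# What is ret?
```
Call trace (a repeated sub-call is expanded the first time; later identical calls just restate its return value):
fib(n=10)
  fib(n=9)
    fib(n=8)
      fib(n=7)
        fib(n=6)
          fib(n=5)
            fib(n=4)
              fib(n=3)
                fib(n=2)
                  fib(n=1)
                  -> return 1
                  fib(n=0)
                  -> return 0
                -> return 1
                fib(n=1)
                -> return 1
              -> return 2
              fib(n=2) -> return 1  (same call as traced above)
            -> return 3
            fib(n=3) -> return 2  (same call as traced above)
          -> return 5
          fib(n=4) -> return 3  (same call as traced above)
        -> return 8
        fib(n=5) -> return 5  (same call as traced above)
      -> return 13
      fib(n=6) -> return 8  (same call as traced above)
    -> return 21
    fib(n=7) -> return 13  (same call as traced above)
  -> return 34
  fib(n=8) -> return 21  (same call as traced above)
-> return 55

Final answer: 55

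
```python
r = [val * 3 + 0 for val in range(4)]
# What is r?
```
Trace:
  val=0
  val=1
  val=2
  val=3
  r=[0, 3, 6, 9]

Final answer: [0, 3, 6, 9]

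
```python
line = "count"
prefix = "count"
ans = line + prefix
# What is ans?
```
Trace:
  line='count'
  line='count', prefix='count'
  line='count', prefix='count', ans='countcount'

Final answer: 'countcount'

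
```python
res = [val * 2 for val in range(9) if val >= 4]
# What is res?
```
Trace:
  val=0
  val=1
  val=2
  val=3
  val=4
  val=5
  val=6
  val=7
  val=8
  res=[8, 10, 12, 14, 16]

Final answer: [8, 10, 12, 14, 16]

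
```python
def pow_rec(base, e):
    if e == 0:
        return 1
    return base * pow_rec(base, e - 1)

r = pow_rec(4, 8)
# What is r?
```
Call trace:
pow_rec(base=4, e=8)
  pow_rec(base=4, e=7)
    pow_rec(base=4, e=6)
      pow_rec(base=4, e=5)
        pow_rec(base=4, e=4)
          pow_rec(base=4, e=3)
            pow_rec(base=4, e=2)
              pow_rec(base=4, e=1)
                pow_rec(base=4, e=0)
                -> return 1
              -> return 4
            -> return 16
          -> return 64
        -> return 256
      -> return 1024
    -> return 4096
  -> return 16384
-> return 65536

Final answer: 65536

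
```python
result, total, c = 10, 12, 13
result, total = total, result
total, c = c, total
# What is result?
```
Trace:
  result=10, total=12, c=13
  result=12, total=10, c=13
  result=12, total=13, c=10

Final answer: 12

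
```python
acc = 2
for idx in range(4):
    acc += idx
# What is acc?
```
Trace:
  acc=2
  acc=2, idx=0
  acc=3, idx=1
  acc=5, idx=2
  acc=8, idx=3

Final answer: 8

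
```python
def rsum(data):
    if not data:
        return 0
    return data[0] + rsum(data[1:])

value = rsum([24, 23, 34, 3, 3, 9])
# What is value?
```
Call trace:
rsum(data=[24, 23, 34, 3, 3, 9])
  rsum(data=[23, 34, 3, 3, 9])
    rsum(data=[34, 3, 3, 9])
      rsum(data=[3, 3, 9])
        rsum(data=[3, 9])
          rsum(data=[9])
            rsum(data=[])
            -> return 0
          -> return 9
        -> return 12
      -> return 15
    -> return 49
  -> return 72
-> return 96

Final answer: 96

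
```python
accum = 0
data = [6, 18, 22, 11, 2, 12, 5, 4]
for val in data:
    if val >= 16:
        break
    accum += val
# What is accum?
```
Trace:
  accum=0
  accum=6, val=6
  accum=6, val=18

Final answer: 6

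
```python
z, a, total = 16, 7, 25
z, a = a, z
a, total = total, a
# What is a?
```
Trace:
  z=16, a=7, total=25
  z=7, a=16, total=25
  z=7, a=25, total=16

Final answer: 25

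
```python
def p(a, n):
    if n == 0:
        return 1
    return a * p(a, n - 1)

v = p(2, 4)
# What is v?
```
Call trace:
p(a=2, n=4)
  p(a=2, n=3)
    p(a=2, n=2)
      p(a=2, n=1)
        p(a=2, n=0)
        -> return 1
      -> return 2
    -> return 4
  -> return 8
-> return 16

Final answer: 16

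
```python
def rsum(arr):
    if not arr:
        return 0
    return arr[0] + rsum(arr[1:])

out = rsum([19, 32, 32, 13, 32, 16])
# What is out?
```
Call trace:
rsum(arr=[19, 32, 32, 13, 32, 16])
  rsum(arr=[32, 32, 13, 32, 16])
    rsum(arr=[32, 13, 32, 16])
      rsum(arr=[13, 32, 16])
        rsum(arr=[32, 16])
          rsum(arr=[16])
            rsum(arr=[])
            -> return 0
          -> return 16
        -> return 48
      -> return 61
    -> return 93
  -> return 125
-> return 144

Final answer: 144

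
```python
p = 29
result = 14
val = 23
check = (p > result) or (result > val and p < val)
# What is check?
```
Trace:
  p=29
  p=29, result=14
  p=29, result=14, val=23
  p=29, result=14, val=23, check=True

Final answer: True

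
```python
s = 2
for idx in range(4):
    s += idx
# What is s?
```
Trace:
  s=2
  s=2, idx=0
  s=3, idx=1
  s=5, idx=2
  s=8, idx=3

Final answer: 8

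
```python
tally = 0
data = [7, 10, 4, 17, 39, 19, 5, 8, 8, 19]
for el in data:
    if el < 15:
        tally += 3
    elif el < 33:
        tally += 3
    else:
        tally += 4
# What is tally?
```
Trace:
  tally=0
  tally=3, el=7
  tally=6, el=10
  tally=9, el=4
  tally=12, el=17
  tally=16, el=39
  tally=19, el=19
  tally=22, el=5
  tally=25, el=8
  tally=28, el=8
  tally=31, el=19

Final answer: 31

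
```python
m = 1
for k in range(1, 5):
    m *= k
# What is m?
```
Trace:
  m=1
  m=1, k=1
  m=2, k=2
  m=6, k=3
  m=24, k=4

Final answer: 24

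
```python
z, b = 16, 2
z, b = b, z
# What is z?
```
Trace:
  z=16, b=2
  z=2, b=16

Final answer: 2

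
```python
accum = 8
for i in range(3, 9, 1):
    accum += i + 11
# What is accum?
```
Trace:
  accum=8
  accum=22, i=3
  accum=37, i=4
  accum=53, i=5
  accum=70, i=6
  accum=88, i=7
  accum=107, i=8

Final answer: 107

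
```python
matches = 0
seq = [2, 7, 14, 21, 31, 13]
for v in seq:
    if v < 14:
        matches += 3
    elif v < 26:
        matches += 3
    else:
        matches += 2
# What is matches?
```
Trace:
  matches=0
  matches=3, v=2
  matches=6, v=7
  matches=9, v=14
  matches=12, v=21
  matches=14, v=31
  matches=17, v=13

Final answer: 17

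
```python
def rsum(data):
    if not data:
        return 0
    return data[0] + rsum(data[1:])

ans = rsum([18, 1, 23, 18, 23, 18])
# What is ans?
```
Call trace:
rsum(data=[18, 1, 23, 18, 23, 18])
  rsum(data=[1, 23, 18, 23, 18])
    rsum(data=[23, 18, 23, 18])
      rsum(data=[18, 23, 18])
        rsum(data=[23, 18])
          rsum(data=[18])
            rsum(data=[])
            -> return 0
          -> return 18
        -> return 41
      -> return 59
    -> return 82
  -> return 83
-> return 101

Final answer: 101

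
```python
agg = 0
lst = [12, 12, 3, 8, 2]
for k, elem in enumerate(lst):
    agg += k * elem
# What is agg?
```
Trace:
  agg=0
  agg=0, k=0, elem=12
  agg=12, k=1, elem=12
  agg=18, k=2, elem=3
  agg=42, k=3, elem=8
  agg=50, k=4, elem=2

Final answer: 50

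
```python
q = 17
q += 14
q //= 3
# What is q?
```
Trace:
  q=17
  q=31
  q=10

Final answer: 10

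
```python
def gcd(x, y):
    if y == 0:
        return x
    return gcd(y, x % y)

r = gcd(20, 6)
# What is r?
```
Call trace:
gcd(x=20, y=6)
  gcd(x=6, y=2)
    gcd(x=2, y=0)
    -> return 2
  -> return 2
-> return 2

Final answer: 2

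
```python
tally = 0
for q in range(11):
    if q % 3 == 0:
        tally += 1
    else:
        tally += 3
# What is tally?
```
Trace:
  tally=0
  tally=1, q=0
  tally=4, q=1
  tally=7, q=2
  tally=8, q=3
  tally=11, q=4
  tally=14, q=5
  tally=15, q=6
  tally=18, q=7
  tally=21, q=8
  tally=22, q=9
  tally=25, q=10

Final answer: 25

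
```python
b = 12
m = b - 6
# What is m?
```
Trace:
  b=12
  b=12, m=6

Final answer: 6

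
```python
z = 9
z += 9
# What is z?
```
Trace:
  z=9
  z=18

Final answer: 18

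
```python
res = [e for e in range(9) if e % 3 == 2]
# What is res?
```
Trace:
  e=0
  e=1
  e=2
  e=3
  e=4
  e=5
  e=6
  e=7
  e=8
  res=[2, 5, 8]

Final answer: [2, 5, 8]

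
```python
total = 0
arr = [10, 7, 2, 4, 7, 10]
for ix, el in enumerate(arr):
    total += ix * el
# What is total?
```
Trace:
  total=0
  total=0, ix=0, el=10
  total=7, ix=1, el=7
  total=11, ix=2, el=2
  total=23, ix=3, el=4
  total=51, ix=4, el=7
  total=101, ix=5, el=10

Final answer: 101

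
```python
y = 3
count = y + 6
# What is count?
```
Trace:
  y=3
  y=3, count=9

Final answer: 9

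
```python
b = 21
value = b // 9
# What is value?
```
Trace:
  b=21
  b=21, value=2

Final answer: 2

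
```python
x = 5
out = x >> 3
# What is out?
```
Trace:
  x=5
  x=5, out=0

Final answer: 0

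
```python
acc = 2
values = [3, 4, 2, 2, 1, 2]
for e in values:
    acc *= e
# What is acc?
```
Trace:
  acc=2
  acc=6, e=3
  acc=24, e=4
  acc=48, e=2
  acc=96, e=2
  acc=96, e=1
  acc=192, e=2

Final answer: 192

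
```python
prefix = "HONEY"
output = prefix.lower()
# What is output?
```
Trace:
  prefix='HONEY'
  prefix='HONEY', output='honey'

Final answer: 'honey'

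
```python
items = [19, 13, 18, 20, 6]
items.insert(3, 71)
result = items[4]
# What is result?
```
Trace:
  items=[19, 13, 18, 20, 6]
  items=[19, 13, 18, 71, 20, 6]
  items=[19, 13, 18, 71, 20, 6], result=20

Final answer: 20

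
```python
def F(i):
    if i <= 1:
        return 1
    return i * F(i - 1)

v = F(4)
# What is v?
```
Call trace:
F(i=4)
  F(i=3)
    F(i=2)
      F(i=1)
      -> return 1
    -> return 2
  -> return 6
-> return 24

Final answer: 24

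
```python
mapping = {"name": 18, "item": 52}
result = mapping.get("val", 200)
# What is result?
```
Trace:
  mapping={'name': 18, 'item': 52}
  mapping={'name': 18, 'item': 52}, result=200

Final answer: 200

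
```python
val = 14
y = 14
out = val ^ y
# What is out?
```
Trace:
  val=14
  val=14, y=14
  val=14, y=14, out=0

Final answer: 0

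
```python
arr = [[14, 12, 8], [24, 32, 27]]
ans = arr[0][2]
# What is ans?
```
Trace:
  arr=[[14, 12, 8], [24, 32, 27]]
  arr=[[14, 12, 8], [24, 32, 27]], ans=8

Final answer: 8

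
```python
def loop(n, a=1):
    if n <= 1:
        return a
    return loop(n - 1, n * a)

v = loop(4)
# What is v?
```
Call trace:
loop(n=4, a=1)
  loop(n=3, a=4)
    loop(n=2, a=12)
      loop(n=1, a=24)
      -> return 24
    -> return 24
  -> return 24
-> return 24

Final answer: 24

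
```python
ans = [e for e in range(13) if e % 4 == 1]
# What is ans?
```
Trace:
  e=0
  e=1
  e=2
  e=3
  e=4
  e=5
  e=6
  e=7
  e=8
  e=9
  e=10
  e=11
  e=12
  ans=[1, 5, 9]

Final answer: [1, 5, 9]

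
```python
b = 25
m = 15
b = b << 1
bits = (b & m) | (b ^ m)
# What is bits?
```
Trace:
  b=25
  b=25, m=15
  b=50, m=15
  b=50, m=15, bits=63

Final answer: 63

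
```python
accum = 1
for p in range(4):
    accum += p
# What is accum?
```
Trace:
  accum=1
  accum=1, p=0
  accum=2, p=1
  accum=4, p=2
  accum=7, p=3

Final answer: 7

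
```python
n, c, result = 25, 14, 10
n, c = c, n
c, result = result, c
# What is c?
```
Trace:
  n=25, c=14, result=10
  n=14, c=25, result=10
  n=14, c=10, result=25

Final answer: 10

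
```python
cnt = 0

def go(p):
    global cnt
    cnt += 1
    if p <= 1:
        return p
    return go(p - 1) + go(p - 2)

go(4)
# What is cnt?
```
Call trace (a repeated sub-call is expanded the first time; later identical calls just restate its return value):
go(p=4)
  go(p=3)
    go(p=2)
      go(p=1)
      -> return 1
      go(p=0)
      -> return 0
    -> return 1
    go(p=1)
    -> return 1
  -> return 2
  go(p=2) -> return 1  (same call as traced above)
-> return 3

cnt is incremented once per call, so count the calls in each subtree. Let C(p) = number of calls made by go(p).
C(0) = C(1) = 1 (base case, no recursion); C(p) = 1 + C(p - 1) + C(p - 2) otherwise.
C(2) = 1 + C(1) + C(0) = 1 + 1 + 1 = 3
C(3) = 1 + C(2) + C(1) = 1 + 3 + 1 = 5
C(4) = 1 + C(3) + C(2) = 1 + 5 + 3 = 9
cnt = C(4) = 9

Final answer: 9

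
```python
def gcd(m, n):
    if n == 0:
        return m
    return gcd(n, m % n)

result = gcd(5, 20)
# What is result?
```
Call trace:
gcd(m=5, n=20)
  gcd(m=20, n=5)
    gcd(m=5, n=0)
    -> return 5
  -> return 5
-> return 5

Final answer: 5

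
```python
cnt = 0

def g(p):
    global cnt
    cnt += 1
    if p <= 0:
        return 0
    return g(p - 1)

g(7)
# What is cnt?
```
Call trace:
g(p=7)
  g(p=6)
    g(p=5)
      g(p=4)
        g(p=3)
          g(p=2)
            g(p=1)
              g(p=0)
              -> return 0
            -> return 0
          -> return 0
        -> return 0
      -> return 0
    -> return 0
  -> return 0
-> return 0

cnt is incremented once per call. g is entered once for each p = 7, 6, 5, 4, 3, 2, 1, 0 (the p <= 0 call returns without recursing), i.e. 7 + 1 calls.
cnt = 8

Final answer: 8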